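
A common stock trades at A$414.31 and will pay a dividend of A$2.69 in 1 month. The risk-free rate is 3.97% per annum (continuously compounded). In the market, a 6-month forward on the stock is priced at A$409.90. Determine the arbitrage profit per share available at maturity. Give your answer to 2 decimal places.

A$9.98 per share

PV(dividends) I = 2.69·e^(−0.0397·1/12) = 2.6811
Fair forward F* = (S − I)·e^(rT) = (414.31 − 2.6811)·e^0.019850 = 411.6289 × 1.020048 = 419.8812
Market A$409.90 < fair 419.8812: forward underpriced → reverse cash-and-carry (short the stock, invest proceeds at r, pay the dividends, go long the forward).
Profit at T = |F_mkt − F*| = |409.90 − 419.8812| = A$9.98 per share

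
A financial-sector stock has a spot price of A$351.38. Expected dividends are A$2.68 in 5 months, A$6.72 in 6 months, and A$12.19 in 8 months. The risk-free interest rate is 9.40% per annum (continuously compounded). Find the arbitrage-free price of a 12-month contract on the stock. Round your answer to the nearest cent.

A$363.56

PV(dividends) I = 2.68·e^(−0.0940·5/12) + 6.72·e^(−0.0940·6/12) + 12.19·e^(−0.0940·8/12)
I = 2.5771 + 6.4115 + 11.4495 = 20.4381
F = (S − I)·e^(rT) = (351.38 − 20.4381) · e^(0.0940·12/12)
= 330.9419 · e^0.094000 = 330.9419 × 1.098560 = A$363.56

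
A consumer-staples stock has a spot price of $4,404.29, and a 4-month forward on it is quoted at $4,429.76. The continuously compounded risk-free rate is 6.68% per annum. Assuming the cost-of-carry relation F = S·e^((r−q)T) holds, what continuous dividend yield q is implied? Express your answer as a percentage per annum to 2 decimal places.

4.95%

From F = S·e^((r−q)T): (r − q) = ln(F/S)/T
ln(4429.76/4404.29) = ln(1.005783) = 0.005766
(r − q) = 0.005766 / (4/12) = 0.017298
q = r − ln(F/S)/T = 0.0668 − 0.017298 = 0.049502
q = 4.95%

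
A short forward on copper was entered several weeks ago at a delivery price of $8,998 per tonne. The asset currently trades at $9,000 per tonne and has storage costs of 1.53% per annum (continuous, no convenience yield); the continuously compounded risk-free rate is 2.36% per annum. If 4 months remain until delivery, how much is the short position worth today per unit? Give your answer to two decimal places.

Current fair forward for the remaining 4 months: F = S·e^((r + u)·T), (r + u) = 0.0236 + 0.0153 = 0.0389
F = 9000 · e^(0.0389 × 4/12) = 9000 × 1.01305110 = 9117.4599
Value of long forward = (F − K)·e^(−rT) = (9117.4599 − 8998) · e^(−0.0236·4/12)
= 119.4599 × 0.99216419 = 118.52
Short position value = −(long value) = -$118.52

-$118.52 per tonne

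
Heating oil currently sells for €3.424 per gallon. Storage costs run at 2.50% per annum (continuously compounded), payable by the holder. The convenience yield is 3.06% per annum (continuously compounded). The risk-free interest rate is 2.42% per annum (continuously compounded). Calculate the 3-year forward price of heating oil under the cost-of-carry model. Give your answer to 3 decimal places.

€3.620 per gallon

Net carry = r + u − y = 0.0242 + 0.0250 − 0.0306 = 0.0186
F = S·e^((r+u−y)T) = 3.424 · e^(0.0186 × 3) = 3.424 · e^0.055800
= 3.424 × 1.057386 = €3.620 per gallon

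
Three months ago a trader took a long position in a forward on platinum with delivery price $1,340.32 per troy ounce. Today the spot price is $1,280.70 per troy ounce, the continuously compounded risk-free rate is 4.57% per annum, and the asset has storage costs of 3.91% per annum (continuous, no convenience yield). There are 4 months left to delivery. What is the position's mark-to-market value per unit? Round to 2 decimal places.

-$22.56 per troy ounce

Current fair forward for the remaining 4 months: F = S·e^((r + u)·T), (r + u) = 0.0457 + 0.0391 = 0.0848
F = 1280.70 · e^(0.0848 × 4/12) = 1280.70 × 1.02866996 = 1317.4176
Value of long forward = (F − K)·e^(−rT) = (1317.4176 − 1340.32) · e^(−0.0457·4/12)
= -22.9024 × 0.98488211 = -22.56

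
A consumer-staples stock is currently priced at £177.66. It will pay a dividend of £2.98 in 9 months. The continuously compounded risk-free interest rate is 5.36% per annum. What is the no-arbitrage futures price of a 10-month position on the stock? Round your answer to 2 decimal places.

PV(dividends) I = 2.98·e^(−0.0536·9/12)
I = 2.8626
F = (S − I)·e^(rT) = (177.66 − 2.8626) · e^(0.0536·10/12)
= 174.7974 · e^0.044667 = 174.7974 × 1.045680 = £182.78

£182.78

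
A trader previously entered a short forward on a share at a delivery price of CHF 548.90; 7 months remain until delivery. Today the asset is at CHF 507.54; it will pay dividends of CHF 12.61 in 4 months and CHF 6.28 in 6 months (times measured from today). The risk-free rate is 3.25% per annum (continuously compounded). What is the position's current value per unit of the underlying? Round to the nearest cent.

CHF 49.70

PV(remaining dividends) I = 12.61·e^(−0.0325·4/12) + 6.28·e^(−0.0325·6/12) = 18.6529
Current forward F = (S − I)·e^(rT) = (507.54 − 18.6529)·e^(0.0325·7/12) = 488.8871 × 1.019139 = 498.2439
Value (long) = (F − K)·e^(−rT) = (498.2439 − 548.90) × 0.981220 = -49.7048
Short position value = −(long value) = CHF 49.70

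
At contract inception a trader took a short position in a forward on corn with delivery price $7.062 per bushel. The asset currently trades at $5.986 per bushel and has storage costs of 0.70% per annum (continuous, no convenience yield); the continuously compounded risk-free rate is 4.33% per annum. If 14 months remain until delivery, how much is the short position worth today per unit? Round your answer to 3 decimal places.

Current fair forward for the remaining 14 months: F = S·e^((r + u)·T), (r + u) = 0.0433 + 0.0070 = 0.0503
F = 5.986 · e^(0.0503 × 14/12) = 5.986 × 1.060439 = 6.3478
Value of long forward = (F − K)·e^(−rT) = (6.3478 − 7.062) · e^(−0.0433·14/12)
= -0.7142 × 0.950738 = -0.679
Short position value = −(long value) = $0.679

$0.679 per bushel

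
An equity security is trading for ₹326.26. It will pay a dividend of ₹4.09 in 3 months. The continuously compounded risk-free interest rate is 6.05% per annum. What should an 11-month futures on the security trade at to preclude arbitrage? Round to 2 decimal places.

₹340.61

PV(dividends) I = 4.09·e^(−0.0605·3/12)
I = 4.0286
F = (S − I)·e^(rT) = (326.26 − 4.0286) · e^(0.0605·11/12)
= 322.2314 · e^0.055458 = 322.2314 × 1.057025 = ₹340.61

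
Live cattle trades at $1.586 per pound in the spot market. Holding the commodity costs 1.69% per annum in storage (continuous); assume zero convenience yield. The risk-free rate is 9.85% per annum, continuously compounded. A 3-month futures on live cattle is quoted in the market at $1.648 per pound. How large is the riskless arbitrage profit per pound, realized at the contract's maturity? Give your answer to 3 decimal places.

$0.016 per pound

Fair futures: F* = S·e^(carry·T), with carry = (r + u) = 0.0985 + 0.0169 = 0.1154
F* = 1.586 · e^(0.1154 × 3/12) = 1.586 · e^0.028850 = 1.586 × 1.029270 = $1.6324
Market $1.648 > fair $1.6324: forward overpriced → cash-and-carry (buy spot, short the forward).
At maturity, profit = |F_mkt − F*| = |1.648 − 1.6324| = $0.016 per pound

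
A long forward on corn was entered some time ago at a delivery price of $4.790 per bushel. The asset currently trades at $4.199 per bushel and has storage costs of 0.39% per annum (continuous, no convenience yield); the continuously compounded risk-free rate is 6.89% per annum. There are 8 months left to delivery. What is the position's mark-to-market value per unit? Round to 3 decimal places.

-$0.365 per bushel

Current fair forward for the remaining 8 months: F = S·e^((r + u)·T), (r + u) = 0.0689 + 0.0039 = 0.0728
F = 4.199 · e^(0.0728 × 8/12) = 4.199 × 1.049730 = 4.4078
Value of long forward = (F − K)·e^(−rT) = (4.4078 − 4.790) · e^(−0.0689·8/12)
= -0.3822 × 0.955106 = -0.365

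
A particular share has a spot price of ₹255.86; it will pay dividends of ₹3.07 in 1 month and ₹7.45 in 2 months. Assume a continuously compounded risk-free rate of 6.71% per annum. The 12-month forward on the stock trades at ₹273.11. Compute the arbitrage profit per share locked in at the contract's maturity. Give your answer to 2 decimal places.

PV(dividends) I = 3.07·e^(−0.0671·1/12) + 7.45·e^(−0.0671·2/12) = 10.4200
Fair forward F* = (S − I)·e^(rT) = (255.86 − 10.4200)·e^0.067100 = 245.4400 × 1.069402 = 262.4740
Market ₹273.11 > fair 262.4740: forward overpriced → cash-and-carry (borrow at r, buy the stock and collect the dividends, short the forward).
Profit at T = |F_mkt − F*| = |273.11 − 262.4740| = ₹10.64 per share

₹10.64 per share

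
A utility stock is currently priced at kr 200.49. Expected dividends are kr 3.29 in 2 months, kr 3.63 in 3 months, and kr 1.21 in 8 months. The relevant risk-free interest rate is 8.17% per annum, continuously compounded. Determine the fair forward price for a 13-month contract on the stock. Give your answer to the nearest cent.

PV(dividends) I = 3.29·e^(−0.0817·2/12) + 3.63·e^(−0.0817·3/12) + 1.21·e^(−0.0817·8/12)
I = 3.2455 + 3.5566 + 1.1459 = 7.9480
F = (S − I)·e^(rT) = (200.49 − 7.9480) · e^(0.0817·13/12)
= 192.5420 · e^0.088508 = 192.5420 × 1.092543 = kr 210.36

kr 210.36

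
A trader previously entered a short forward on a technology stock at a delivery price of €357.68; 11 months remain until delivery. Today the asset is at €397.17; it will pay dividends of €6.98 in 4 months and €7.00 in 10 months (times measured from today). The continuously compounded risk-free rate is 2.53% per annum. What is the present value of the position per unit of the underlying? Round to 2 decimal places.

-€33.91

PV(remaining dividends) I = 6.98·e^(−0.0253·4/12) + 7.00·e^(−0.0253·10/12) = 13.7753
Current forward F = (S − I)·e^(rT) = (397.17 − 13.7753)·e^(0.0253·11/12) = 383.3947 × 1.023463 = 392.3903
Value (long) = (F − K)·e^(−rT) = (392.3903 − 357.68) × 0.977075 = 33.9146
Short position value = −(long value) = -€33.91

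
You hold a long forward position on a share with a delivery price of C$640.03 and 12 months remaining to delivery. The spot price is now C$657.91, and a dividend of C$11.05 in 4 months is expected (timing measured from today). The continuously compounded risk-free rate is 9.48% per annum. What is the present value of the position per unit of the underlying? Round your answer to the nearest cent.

PV(remaining dividends) I = 11.05·e^(−0.0948·4/12) = 10.7063
Current forward F = (S − I)·e^(rT) = (657.91 − 10.7063)·e^(0.0948·12/12) = 647.2037 × 1.099439 = 711.5610
Value (long) = (F − K)·e^(−rT) = (711.5610 − 640.03) × 0.909555 = 65.0614
Value = C$65.06

C$65.06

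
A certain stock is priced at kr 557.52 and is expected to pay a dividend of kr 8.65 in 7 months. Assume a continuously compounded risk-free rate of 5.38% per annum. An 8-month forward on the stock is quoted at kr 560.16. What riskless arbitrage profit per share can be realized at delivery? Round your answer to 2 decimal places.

PV(dividends) I = 8.65·e^(−0.0538·7/12) = 8.3827
Fair forward F* = (S − I)·e^(rT) = (557.52 − 8.3827)·e^0.035867 = 549.1373 × 1.036518 = 569.1907
Market kr 560.16 < fair 569.1907: forward underpriced → reverse cash-and-carry (short the stock, invest proceeds at r, pay the dividends, go long the forward).
Profit at T = |F_mkt − F*| = |560.16 − 569.1907| = kr 9.03 per share

kr 9.03 per share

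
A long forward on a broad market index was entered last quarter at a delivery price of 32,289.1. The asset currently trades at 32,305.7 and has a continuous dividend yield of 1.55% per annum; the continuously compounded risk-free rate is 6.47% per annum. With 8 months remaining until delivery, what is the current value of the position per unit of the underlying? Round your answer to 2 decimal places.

Current fair forward for the remaining 8 months: F = S·e^((r − q)·T), (r − q) = 0.0647 − 0.0155 = 0.0492
F = 32305.7 · e^(0.0492 × 8/12) = 32305.7 × 1.03334385 = 33382.8964
Value of long forward = (F − K)·e^(−rT) = (33382.8964 − 32289.1) · e^(−0.0647·8/12)
= 1093.7964 × 0.95778368 = 1047.62

1047.62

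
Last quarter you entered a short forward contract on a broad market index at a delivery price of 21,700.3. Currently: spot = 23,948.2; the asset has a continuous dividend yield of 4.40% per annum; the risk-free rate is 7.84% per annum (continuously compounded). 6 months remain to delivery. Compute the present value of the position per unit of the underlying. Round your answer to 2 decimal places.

Current fair forward for the remaining 6 months: F = S·e^((r − q)·T), (r − q) = 0.0784 − 0.0440 = 0.0344
F = 23948.2 · e^(0.0344 × 6/12) = 23948.2 × 1.01734877 = 24363.6718
Value of long forward = (F − K)·e^(−rT) = (24363.6718 − 21700.3) · e^(−0.0784·6/12)
= 2663.3718 × 0.96155838 = 2560.99
Short position value = −(long value) = -2560.99

-2560.99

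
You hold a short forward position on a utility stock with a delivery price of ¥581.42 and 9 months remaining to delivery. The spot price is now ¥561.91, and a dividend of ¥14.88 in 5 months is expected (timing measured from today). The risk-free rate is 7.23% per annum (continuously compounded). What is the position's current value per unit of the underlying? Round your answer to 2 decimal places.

¥3.26

PV(remaining dividends) I = 14.88·e^(−0.0723·5/12) = 14.4384
Current forward F = (S − I)·e^(rT) = (561.91 − 14.4384)·e^(0.0723·9/12) = 547.4716 × 1.055722 = 577.9778
Value (long) = (F − K)·e^(−rT) = (577.9778 − 581.42) × 0.947219 = -3.2605
Short position value = −(long value) = ¥3.26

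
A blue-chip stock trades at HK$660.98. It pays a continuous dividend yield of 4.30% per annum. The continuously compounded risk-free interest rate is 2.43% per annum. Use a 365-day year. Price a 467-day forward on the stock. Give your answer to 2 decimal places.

HK$645.35

F = S·e^((r − q)T) = 660.98 · e^((0.0243 − 0.0430) × 467/365)
= 660.98 · e^-0.023926 = 660.98 × 0.976358
F = HK$645.35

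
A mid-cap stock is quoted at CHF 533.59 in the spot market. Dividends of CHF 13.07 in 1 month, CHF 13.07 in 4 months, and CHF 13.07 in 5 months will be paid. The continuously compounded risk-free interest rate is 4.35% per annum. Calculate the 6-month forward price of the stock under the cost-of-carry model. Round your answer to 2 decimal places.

PV(dividends) I = 13.07·e^(−0.0435·1/12) + 13.07·e^(−0.0435·4/12) + 13.07·e^(−0.0435·5/12)
I = 13.0227 + 12.8819 + 12.8352 = 38.7398
F = (S − I)·e^(rT) = (533.59 − 38.7398) · e^(0.0435·6/12)
= 494.8502 · e^0.021750 = 494.8502 × 1.021988 = CHF 505.73

CHF 505.73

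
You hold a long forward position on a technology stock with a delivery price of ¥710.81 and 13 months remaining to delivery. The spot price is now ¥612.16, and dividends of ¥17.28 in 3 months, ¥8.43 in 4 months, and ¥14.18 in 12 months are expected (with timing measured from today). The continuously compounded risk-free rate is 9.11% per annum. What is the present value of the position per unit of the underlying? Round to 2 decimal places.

PV(remaining dividends) I = 17.28·e^(−0.0911·3/12) + 8.43·e^(−0.0911·4/12) + 14.18·e^(−0.0911·12/12) = 38.0140
Current forward F = (S − I)·e^(rT) = (612.16 − 38.0140)·e^(0.0911·13/12) = 574.1460 × 1.103726 = 633.6999
Value (long) = (F − K)·e^(−rT) = (633.6999 − 710.81) × 0.906022 = -69.8634
Value = -¥69.86

-¥69.86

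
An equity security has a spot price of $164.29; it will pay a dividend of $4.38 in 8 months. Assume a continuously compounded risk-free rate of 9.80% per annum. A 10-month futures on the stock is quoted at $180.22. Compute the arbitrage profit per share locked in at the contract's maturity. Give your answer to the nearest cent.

PV(dividends) I = 4.38·e^(−0.0980·8/12) = 4.1030
Fair futures F* = (S − I)·e^(rT) = (164.29 − 4.1030)·e^0.081667 = 160.1870 × 1.085094 = 173.8180
Market $180.22 > fair 173.8180: forward overpriced → cash-and-carry (borrow at r, buy the stock and collect the dividends, short the forward).
Profit at T = |F_mkt − F*| = |180.22 − 173.8180| = $6.40 per share

$6.40 per share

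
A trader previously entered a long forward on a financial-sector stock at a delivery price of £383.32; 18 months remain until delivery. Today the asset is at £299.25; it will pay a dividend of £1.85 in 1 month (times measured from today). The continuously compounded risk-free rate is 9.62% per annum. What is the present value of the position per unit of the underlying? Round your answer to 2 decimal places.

PV(remaining dividends) I = 1.85·e^(−0.0962·1/12) = 1.8352
Current forward F = (S − I)·e^(rT) = (299.25 − 1.8352)·e^(0.0962·18/12) = 297.4148 × 1.155231 = 343.5828
Value (long) = (F − K)·e^(−rT) = (343.5828 − 383.32) × 0.865628 = -34.3976
Value = -£34.40

-£34.40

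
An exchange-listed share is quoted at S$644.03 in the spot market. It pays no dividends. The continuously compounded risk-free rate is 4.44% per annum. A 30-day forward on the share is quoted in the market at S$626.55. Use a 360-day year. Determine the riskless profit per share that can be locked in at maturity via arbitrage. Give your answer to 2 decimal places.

S$19.87 per share

Fair forward: F* = S·e^(carry·T), with carry = r = 0.0444
F* = 644.03 · e^(0.0444 × 30/360) = 644.03 · e^0.003700 = 644.03 × 1.003707 = S$646.4174
Market S$626.55 < fair S$646.4174: forward underpriced → reverse cash-and-carry (short spot, go long the forward).
At maturity, profit = |F_mkt − F*| = |626.55 − 646.4174| = S$19.87 per share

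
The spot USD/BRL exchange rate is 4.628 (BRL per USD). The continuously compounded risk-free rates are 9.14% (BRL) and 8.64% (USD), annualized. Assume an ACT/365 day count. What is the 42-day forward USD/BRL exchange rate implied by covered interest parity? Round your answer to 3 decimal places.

F = S·e^((r_BRL − r_USD)T) = 4.628 · e^((0.0914 − 0.0864) × 42/365)
= 4.628 · e^0.000575 = 4.628 × 1.000575
F = 4.631 BRL per USD

4.631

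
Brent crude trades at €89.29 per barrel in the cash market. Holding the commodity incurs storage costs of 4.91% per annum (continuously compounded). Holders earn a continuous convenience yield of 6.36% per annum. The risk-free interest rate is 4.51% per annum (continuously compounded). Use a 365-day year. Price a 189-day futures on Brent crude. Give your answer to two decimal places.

Net carry = r + u − y = 0.0451 + 0.0491 − 0.0636 = 0.0306
F = S·e^((r+u−y)T) = 89.29 · e^(0.0306 × 189/365) = 89.29 · e^0.015845
= 89.29 × 1.015971 = €90.72 per barrel

€90.72 per barrel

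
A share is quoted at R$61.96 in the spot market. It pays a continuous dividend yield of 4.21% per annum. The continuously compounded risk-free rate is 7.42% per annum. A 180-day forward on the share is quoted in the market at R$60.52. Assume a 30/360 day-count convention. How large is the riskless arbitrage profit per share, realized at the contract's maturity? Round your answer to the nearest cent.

Fair forward: F* = S·e^(carry·T), with carry = (r − q) = 0.0742 − 0.0421 = 0.0321
F* = 61.96 · e^(0.0321 × 180/360) = 61.96 · e^0.016050 = 61.96 × 1.016179 = R$62.9625
Market R$60.52 < fair R$62.9625: forward underpriced → reverse cash-and-carry (short spot, go long the forward).
At maturity, profit = |F_mkt − F*| = |60.52 − 62.9625| = R$2.44 per share

R$2.44 per share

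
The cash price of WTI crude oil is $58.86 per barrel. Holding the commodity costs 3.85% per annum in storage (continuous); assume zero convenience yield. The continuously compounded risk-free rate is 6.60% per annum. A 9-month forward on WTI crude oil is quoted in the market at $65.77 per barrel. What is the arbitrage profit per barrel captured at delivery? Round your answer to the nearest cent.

$2.11 per barrel

Fair forward: F* = S·e^(carry·T), with carry = (r + u) = 0.0660 + 0.0385 = 0.1045
F* = 58.86 · e^(0.1045 × 9/12) = 58.86 · e^0.078375 = 58.86 × 1.081528 = $63.6587
Market $65.77 > fair $63.6587: forward overpriced → cash-and-carry (buy spot, short the forward).
At maturity, profit = |F_mkt − F*| = |65.77 − 63.6587| = $2.11 per barrel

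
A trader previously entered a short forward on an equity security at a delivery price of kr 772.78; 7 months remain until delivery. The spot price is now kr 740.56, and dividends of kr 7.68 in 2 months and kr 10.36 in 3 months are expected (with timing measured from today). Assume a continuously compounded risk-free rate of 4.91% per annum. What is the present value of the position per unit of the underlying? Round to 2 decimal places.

PV(remaining dividends) I = 7.68·e^(−0.0491·2/12) + 10.36·e^(−0.0491·3/12) = 17.8510
Current forward F = (S − I)·e^(rT) = (740.56 − 17.8510)·e^(0.0491·7/12) = 722.7090 × 1.029056 = 743.7080
Value (long) = (F − K)·e^(−rT) = (743.7080 − 772.78) × 0.971765 = -28.2512
Short position value = −(long value) = kr 28.25

kr 28.25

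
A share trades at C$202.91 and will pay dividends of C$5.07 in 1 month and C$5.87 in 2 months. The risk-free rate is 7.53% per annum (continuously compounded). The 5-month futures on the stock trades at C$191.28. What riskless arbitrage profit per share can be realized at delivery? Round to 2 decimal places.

C$6.92 per share

PV(dividends) I = 5.07·e^(−0.0753·1/12) + 5.87·e^(−0.0753·2/12) = 10.8351
Fair futures F* = (S − I)·e^(rT) = (202.91 − 10.8351)·e^0.031375 = 192.0749 × 1.031872 = 198.1967
Market C$191.28 < fair 198.1967: forward underpriced → reverse cash-and-carry (short the stock, invest proceeds at r, pay the dividends, go long the forward).
Profit at T = |F_mkt − F*| = |191.28 − 198.1967| = C$6.92 per share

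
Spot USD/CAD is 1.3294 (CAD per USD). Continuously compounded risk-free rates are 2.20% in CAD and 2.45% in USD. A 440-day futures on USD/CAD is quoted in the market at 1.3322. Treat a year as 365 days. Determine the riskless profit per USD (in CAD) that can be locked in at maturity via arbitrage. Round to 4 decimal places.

0.0068 per USD (in CAD)

Fair futures: F* = S·e^(carry·T), with carry = (r_CAD − r_USD) = 0.0220 − 0.0245 = -0.0025
F* = 1.3294 · e^(-0.0025 × 440/365) = 1.3294 · e^-0.003014 = 1.3294 × 0.996991 = 1.3254
Market 1.3322 > fair 1.3254: forward overpriced → cash-and-carry (buy spot, short the forward).
At maturity, profit = |F_mkt − F*| = |1.3322 − 1.3254| = 0.0068 per USD (in CAD)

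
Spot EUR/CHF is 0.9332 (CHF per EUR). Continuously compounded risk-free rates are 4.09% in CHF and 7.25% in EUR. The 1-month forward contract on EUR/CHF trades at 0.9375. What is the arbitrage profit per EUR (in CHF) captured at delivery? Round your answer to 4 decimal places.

0.0068 per EUR (in CHF)

Fair forward: F* = S·e^(carry·T), with carry = (r_CHF − r_EUR) = 0.0409 − 0.0725 = -0.0316
F* = 0.9332 · e^(-0.0316 × 1/12) = 0.9332 · e^-0.002633 = 0.9332 × 0.997370 = 0.9307
Market 0.9375 > fair 0.9307: forward overpriced → cash-and-carry (buy spot, short the forward).
At maturity, profit = |F_mkt − F*| = |0.9375 − 0.9307| = 0.0068 per EUR (in CHF)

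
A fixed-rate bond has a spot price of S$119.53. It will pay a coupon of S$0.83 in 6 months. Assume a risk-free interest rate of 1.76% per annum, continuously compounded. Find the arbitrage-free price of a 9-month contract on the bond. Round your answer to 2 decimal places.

PV(coupons) I = 0.83·e^(−0.0176·6/12)
I = 0.8227
F = (S − I)·e^(rT) = (119.53 − 0.8227) · e^(0.0176·9/12)
= 118.7073 · e^0.013200 = 118.7073 × 1.013288 = S$120.28

S$120.28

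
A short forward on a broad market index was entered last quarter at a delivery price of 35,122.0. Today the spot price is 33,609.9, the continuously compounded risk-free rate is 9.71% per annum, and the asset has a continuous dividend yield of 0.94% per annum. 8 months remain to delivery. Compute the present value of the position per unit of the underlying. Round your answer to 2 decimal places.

Current fair forward for the remaining 8 months: F = S·e^((r − q)·T), (r − q) = 0.0971 − 0.0094 = 0.0877
F = 33609.9 · e^(0.0877 × 8/12) = 33609.9 × 1.06020964 = 35633.5400
Value of long forward = (F − K)·e^(−rT) = (35633.5400 − 35122.0) · e^(−0.0971·8/12)
= 511.5400 × 0.93731738 = 479.48
Short position value = −(long value) = -479.48

-479.48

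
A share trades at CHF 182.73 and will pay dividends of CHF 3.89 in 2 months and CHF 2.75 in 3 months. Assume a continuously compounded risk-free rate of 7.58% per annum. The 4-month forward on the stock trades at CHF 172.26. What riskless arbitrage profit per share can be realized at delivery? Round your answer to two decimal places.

CHF 8.44 per share

PV(dividends) I = 3.89·e^(−0.0758·2/12) + 2.75·e^(−0.0758·3/12) = 6.5395
Fair forward F* = (S − I)·e^(rT) = (182.73 − 6.5395)·e^0.025267 = 176.1905 × 1.025589 = 180.6990
Market CHF 172.26 < fair 180.6990: forward underpriced → reverse cash-and-carry (short the stock, invest proceeds at r, pay the dividends, go long the forward).
Profit at T = |F_mkt − F*| = |172.26 − 180.6990| = CHF 8.44 per share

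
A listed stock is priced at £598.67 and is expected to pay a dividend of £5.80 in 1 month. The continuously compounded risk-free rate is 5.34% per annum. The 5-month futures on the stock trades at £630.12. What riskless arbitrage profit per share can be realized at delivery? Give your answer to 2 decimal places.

PV(dividends) I = 5.80·e^(−0.0534·1/12) = 5.7742
Fair futures F* = (S − I)·e^(rT) = (598.67 − 5.7742)·e^0.022250 = 592.8958 × 1.022499 = 606.2354
Market £630.12 > fair 606.2354: forward overpriced → cash-and-carry (borrow at r, buy the stock and collect the dividends, short the forward).
Profit at T = |F_mkt − F*| = |630.12 − 606.2354| = £23.88 per share

£23.88 per share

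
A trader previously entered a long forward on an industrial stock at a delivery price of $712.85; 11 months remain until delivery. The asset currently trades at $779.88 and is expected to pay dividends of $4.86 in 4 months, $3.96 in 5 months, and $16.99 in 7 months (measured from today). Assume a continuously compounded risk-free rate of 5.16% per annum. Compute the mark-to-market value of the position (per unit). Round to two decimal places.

PV(remaining dividends) I = 4.86·e^(−0.0516·4/12) + 3.96·e^(−0.0516·5/12) + 16.99·e^(−0.0516·7/12) = 25.1391
Current forward F = (S − I)·e^(rT) = (779.88 − 25.1391)·e^(0.0516·11/12) = 754.7409 × 1.048436 = 791.2975
Value (long) = (F − K)·e^(−rT) = (791.2975 − 712.85) × 0.953801 = 74.8233
Value = $74.82

$74.82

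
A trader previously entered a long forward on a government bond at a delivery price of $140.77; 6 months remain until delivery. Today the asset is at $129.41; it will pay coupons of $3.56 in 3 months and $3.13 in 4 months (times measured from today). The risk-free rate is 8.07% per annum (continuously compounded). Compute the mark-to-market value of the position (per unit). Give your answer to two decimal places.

PV(remaining coupons) I = 3.56·e^(−0.0807·3/12) + 3.13·e^(−0.0807·4/12) = 6.5358
Current forward F = (S − I)·e^(rT) = (129.41 − 6.5358)·e^(0.0807·6/12) = 122.8742 × 1.041175 = 127.9335
Value (long) = (F − K)·e^(−rT) = (127.9335 − 140.77) × 0.960453 = -12.3289
Value = -$12.33

-$12.33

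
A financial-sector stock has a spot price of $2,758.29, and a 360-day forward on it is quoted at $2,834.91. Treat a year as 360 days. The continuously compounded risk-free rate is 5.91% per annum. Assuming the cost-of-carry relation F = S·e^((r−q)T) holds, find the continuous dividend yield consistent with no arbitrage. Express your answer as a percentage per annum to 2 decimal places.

3.17%

From F = S·e^((r−q)T): (r − q) = ln(F/S)/T
ln(2834.91/2758.29) = ln(1.027778) = 0.027399
(r − q) = 0.027399 / (360/360) = 0.027399
q = r − ln(F/S)/T = 0.0591 − 0.027399 = 0.031701
q = 3.17%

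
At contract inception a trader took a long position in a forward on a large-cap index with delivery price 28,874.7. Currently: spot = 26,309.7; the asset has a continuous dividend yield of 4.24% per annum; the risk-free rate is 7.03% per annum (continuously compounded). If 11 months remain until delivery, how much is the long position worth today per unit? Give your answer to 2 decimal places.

-1765.91

Current fair forward for the remaining 11 months: F = S·e^((r − q)·T), (r − q) = 0.0703 − 0.0424 = 0.0279
F = 26309.7 · e^(0.0279 × 11/12) = 26309.7 × 1.02590485 = 26991.2488
Value of long forward = (F − K)·e^(−rT) = (26991.2488 − 28874.7) · e^(−0.0703·11/12)
= -1883.4512 × 0.93759081 = -1765.91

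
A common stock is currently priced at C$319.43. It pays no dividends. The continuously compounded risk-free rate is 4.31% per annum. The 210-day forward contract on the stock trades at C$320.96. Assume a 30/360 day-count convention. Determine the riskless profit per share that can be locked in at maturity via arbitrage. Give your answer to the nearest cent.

Fair forward: F* = S·e^(carry·T), with carry = r = 0.0431
F* = 319.43 · e^(0.0431 × 210/360) = 319.43 · e^0.025142 = 319.43 × 1.025461 = C$327.5630
Market C$320.96 < fair C$327.5630: forward underpriced → reverse cash-and-carry (short spot, go long the forward).
At maturity, profit = |F_mkt − F*| = |320.96 − 327.5630| = C$6.60 per share

C$6.60 per share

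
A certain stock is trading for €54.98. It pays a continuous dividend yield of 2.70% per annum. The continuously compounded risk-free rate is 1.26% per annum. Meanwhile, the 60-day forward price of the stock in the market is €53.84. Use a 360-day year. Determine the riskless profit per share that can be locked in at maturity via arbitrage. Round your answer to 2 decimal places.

€1.01 per share

Fair forward: F* = S·e^(carry·T), with carry = (r − q) = 0.0126 − 0.0270 = -0.0144
F* = 54.98 · e^(-0.0144 × 60/360) = 54.98 · e^-0.002400 = 54.98 × 0.997603 = €54.8482
Market €53.84 < fair €54.8482: forward underpriced → reverse cash-and-carry (short spot, go long the forward).
At maturity, profit = |F_mkt − F*| = |53.84 − 54.8482| = €1.01 per share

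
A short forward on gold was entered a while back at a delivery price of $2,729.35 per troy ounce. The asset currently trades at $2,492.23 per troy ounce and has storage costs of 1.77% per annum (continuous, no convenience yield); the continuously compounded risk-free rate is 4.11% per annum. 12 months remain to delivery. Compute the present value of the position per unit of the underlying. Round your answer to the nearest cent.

Current fair forward for the remaining 12 months: F = S·e^((r + u)·T), (r + u) = 0.0411 + 0.0177 = 0.0588
F = 2492.23 · e^(0.0588 × 12/12) = 2492.23 × 1.06056311 = 2643.1672
Value of long forward = (F − K)·e^(−rT) = (2643.1672 − 2729.35) · e^(−0.0411·12/12)
= -86.1828 × 0.95973315 = -82.71
Short position value = −(long value) = $82.71

$82.71 per troy ounce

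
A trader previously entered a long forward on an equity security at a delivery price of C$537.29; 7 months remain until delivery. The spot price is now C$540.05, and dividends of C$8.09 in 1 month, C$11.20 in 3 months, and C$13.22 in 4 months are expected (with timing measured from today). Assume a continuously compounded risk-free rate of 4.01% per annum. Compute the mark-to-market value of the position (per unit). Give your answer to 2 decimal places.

PV(remaining dividends) I = 8.09·e^(−0.0401·1/12) + 11.20·e^(−0.0401·3/12) + 13.22·e^(−0.0401·4/12) = 32.1958
Current forward F = (S − I)·e^(rT) = (540.05 − 32.1958)·e^(0.0401·7/12) = 507.8542 × 1.023667 = 519.8736
Value (long) = (F − K)·e^(−rT) = (519.8736 − 537.29) × 0.976880 = -17.0137
Value = -C$17.01

-C$17.01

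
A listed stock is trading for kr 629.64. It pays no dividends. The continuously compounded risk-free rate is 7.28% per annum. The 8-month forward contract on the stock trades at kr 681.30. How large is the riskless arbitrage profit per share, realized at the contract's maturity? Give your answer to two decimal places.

kr 20.35 per share

Fair forward: F* = S·e^(carry·T), with carry = r = 0.0728
F* = 629.64 · e^(0.0728 × 8/12) = 629.64 · e^0.048533 = 629.64 × 1.049730 = kr 660.9520
Market kr 681.30 > fair kr 660.9520: forward overpriced → cash-and-carry (buy spot, short the forward).
At maturity, profit = |F_mkt − F*| = |681.30 − 660.9520| = kr 20.35 per share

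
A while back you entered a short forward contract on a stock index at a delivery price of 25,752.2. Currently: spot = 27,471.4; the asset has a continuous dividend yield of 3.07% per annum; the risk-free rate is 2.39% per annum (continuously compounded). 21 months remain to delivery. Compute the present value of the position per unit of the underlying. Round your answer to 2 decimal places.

-1337.12

Current fair forward for the remaining 21 months: F = S·e^((r − q)·T), (r − q) = 0.0239 − 0.0307 = -0.0068
F = 27471.4 · e^(-0.0068 × 21/12) = 27471.4 × 0.98817052 = 27146.4276
Value of long forward = (F − K)·e^(−rT) = (27146.4276 − 25752.2) · e^(−0.0239·21/12)
= 1394.2276 × 0.95903760 = 1337.12
Short position value = −(long value) = -1337.12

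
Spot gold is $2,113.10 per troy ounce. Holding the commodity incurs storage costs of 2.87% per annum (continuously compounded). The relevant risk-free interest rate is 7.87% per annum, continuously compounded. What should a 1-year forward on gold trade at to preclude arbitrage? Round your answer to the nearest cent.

$2,352.68 per troy ounce

Net carry = r + u − y = 0.0787 + 0.0287 − 0.0000 = 0.1074
F = S·e^((r+u−y)T) = 2113.10 · e^(0.1074 × 1) = 2113.10 · e^0.10740000
= 2113.10 × 1.11337952 = $2,352.68 per troy ounce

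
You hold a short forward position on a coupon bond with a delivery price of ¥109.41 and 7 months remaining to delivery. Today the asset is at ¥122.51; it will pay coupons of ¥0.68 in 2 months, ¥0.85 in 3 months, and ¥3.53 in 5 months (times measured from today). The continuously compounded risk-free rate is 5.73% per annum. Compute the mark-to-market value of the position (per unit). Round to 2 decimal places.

-¥11.74

PV(remaining coupons) I = 0.68·e^(−0.0573·2/12) + 0.85·e^(−0.0573·3/12) + 3.53·e^(−0.0573·5/12) = 4.9582
Current forward F = (S − I)·e^(rT) = (122.51 − 4.9582)·e^(0.0573·7/12) = 117.5518 × 1.033990 = 121.5474
Value (long) = (F − K)·e^(−rT) = (121.5474 − 109.41) × 0.967127 = 11.7384
Short position value = −(long value) = -¥11.74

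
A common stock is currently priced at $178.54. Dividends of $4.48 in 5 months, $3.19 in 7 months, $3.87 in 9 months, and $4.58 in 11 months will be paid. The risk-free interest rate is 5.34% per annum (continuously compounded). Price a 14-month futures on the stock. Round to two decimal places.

$173.46

PV(dividends) I = 4.48·e^(−0.0534·5/12) + 3.19·e^(−0.0534·7/12) + 3.87·e^(−0.0534·9/12) + 4.58·e^(−0.0534·11/12)
I = 4.3814 + 3.0922 + 3.7181 + 4.3612 = 15.5529
F = (S − I)·e^(rT) = (178.54 − 15.5529) · e^(0.0534·14/12)
= 162.9871 · e^0.062300 = 162.9871 × 1.064282 = $173.46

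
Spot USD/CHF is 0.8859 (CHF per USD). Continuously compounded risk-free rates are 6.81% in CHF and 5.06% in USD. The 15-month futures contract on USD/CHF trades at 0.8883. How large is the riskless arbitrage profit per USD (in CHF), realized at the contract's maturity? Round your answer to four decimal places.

Fair futures: F* = S·e^(carry·T), with carry = (r_CHF − r_USD) = 0.0681 − 0.0506 = 0.0175
F* = 0.8859 · e^(0.0175 × 15/12) = 0.8859 · e^0.021875 = 0.8859 × 1.022116 = 0.9055
Market 0.8883 < fair 0.9055: forward underpriced → reverse cash-and-carry (short spot, go long the forward).
At maturity, profit = |F_mkt − F*| = |0.8883 − 0.9055| = 0.0172 per USD (in CHF)

0.0172 per USD (in CHF)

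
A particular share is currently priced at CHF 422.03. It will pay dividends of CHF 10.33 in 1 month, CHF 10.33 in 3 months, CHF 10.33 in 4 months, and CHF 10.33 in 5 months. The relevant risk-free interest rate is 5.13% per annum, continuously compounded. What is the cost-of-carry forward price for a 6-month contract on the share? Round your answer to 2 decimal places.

CHF 391.19

PV(dividends) I = 10.33·e^(−0.0513·1/12) + 10.33·e^(−0.0513·3/12) + 10.33·e^(−0.0513·4/12) + 10.33·e^(−0.0513·5/12)
I = 10.2859 + 10.1984 + 10.1549 + 10.1115 = 40.7507
F = (S − I)·e^(rT) = (422.03 − 40.7507) · e^(0.0513·6/12)
= 381.2793 · e^0.025650 = 381.2793 × 1.025982 = CHF 391.19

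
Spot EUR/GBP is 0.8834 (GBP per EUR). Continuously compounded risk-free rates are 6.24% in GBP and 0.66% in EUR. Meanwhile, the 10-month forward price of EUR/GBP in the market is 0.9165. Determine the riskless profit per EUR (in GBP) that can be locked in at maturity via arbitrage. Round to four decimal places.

Fair forward: F* = S·e^(carry·T), with carry = (r_GBP − r_EUR) = 0.0624 − 0.0066 = 0.0558
F* = 0.8834 · e^(0.0558 × 10/12) = 0.8834 · e^0.046500 = 0.8834 × 1.047598 = 0.9254
Market 0.9165 < fair 0.9254: forward underpriced → reverse cash-and-carry (short spot, go long the forward).
At maturity, profit = |F_mkt − F*| = |0.9165 − 0.9254| = 0.0089 per EUR (in GBP)

0.0089 per EUR (in GBP)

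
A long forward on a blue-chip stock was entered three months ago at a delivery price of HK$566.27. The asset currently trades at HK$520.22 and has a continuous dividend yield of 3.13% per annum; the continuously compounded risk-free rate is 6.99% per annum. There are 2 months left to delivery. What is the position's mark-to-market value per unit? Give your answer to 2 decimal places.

-HK$42.20

Current fair forward for the remaining 2 months: F = S·e^((r − q)·T), (r − q) = 0.0699 − 0.0313 = 0.0386
F = 520.22 · e^(0.0386 × 2/12) = 520.22 × 1.006454 = 523.5775
Value of long forward = (F − K)·e^(−rT) = (523.5775 − 566.27) · e^(−0.0699·2/12)
= -42.6925 × 0.988418 = -42.20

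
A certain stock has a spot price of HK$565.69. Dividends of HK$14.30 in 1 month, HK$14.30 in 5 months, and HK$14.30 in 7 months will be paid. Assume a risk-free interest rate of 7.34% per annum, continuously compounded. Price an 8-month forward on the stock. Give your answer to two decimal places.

HK$550.18

PV(dividends) I = 14.30·e^(−0.0734·1/12) + 14.30·e^(−0.0734·5/12) + 14.30·e^(−0.0734·7/12)
I = 14.2128 + 13.8693 + 13.7006 = 41.7827
F = (S − I)·e^(rT) = (565.69 − 41.7827) · e^(0.0734·8/12)
= 523.9073 · e^0.048933 = 523.9073 × 1.050150 = HK$550.18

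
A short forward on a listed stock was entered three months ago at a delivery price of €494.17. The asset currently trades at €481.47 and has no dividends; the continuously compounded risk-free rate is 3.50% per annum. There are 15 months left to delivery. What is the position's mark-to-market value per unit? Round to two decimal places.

Current fair forward for the remaining 15 months: F = S·e^(r·T), r = 0.0350
F = 481.47 · e^(0.0350 × 15/12) = 481.47 × 1.044721 = 503.0018
Value of long forward = (F − K)·e^(−rT) = (503.0018 − 494.17) · e^(−0.0350·15/12)
= 8.8318 × 0.957193 = 8.45
Short position value = −(long value) = -€8.45

-€8.45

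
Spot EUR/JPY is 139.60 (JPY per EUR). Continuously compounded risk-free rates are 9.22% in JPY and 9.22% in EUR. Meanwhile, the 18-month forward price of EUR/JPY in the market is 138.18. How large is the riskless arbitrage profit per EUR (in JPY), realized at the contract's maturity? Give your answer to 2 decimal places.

Fair forward: F* = S·e^(carry·T), with carry = (r_JPY − r_EUR) = 0.0922 − 0.0922 = 0.0000
F* = 139.60 · e^(0.0000 × 18/12) = 139.60 · e^0.000000 = 139.60 × 1.000000 = 139.6000
Market 138.18 < fair 139.6000: forward underpriced → reverse cash-and-carry (short spot, go long the forward).
At maturity, profit = |F_mkt − F*| = |138.18 − 139.6000| = 1.42 per EUR (in JPY)

1.42 per EUR (in JPY)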